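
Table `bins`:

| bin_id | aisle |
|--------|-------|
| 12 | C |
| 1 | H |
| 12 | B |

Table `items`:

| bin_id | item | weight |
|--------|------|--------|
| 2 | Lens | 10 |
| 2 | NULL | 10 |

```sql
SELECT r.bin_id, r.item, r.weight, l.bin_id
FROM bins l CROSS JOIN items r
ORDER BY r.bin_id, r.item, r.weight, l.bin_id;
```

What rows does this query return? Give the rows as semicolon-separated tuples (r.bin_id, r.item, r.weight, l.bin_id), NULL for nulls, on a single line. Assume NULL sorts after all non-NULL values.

CROSS JOIN pairs every row of `bins` with every row of `items`: 3 × 2 = 6 rows.
After projecting and ordering:
r.bin_id | r.item | r.weight | l.bin_id
2 | Lens | 10 | 1
2 | Lens | 10 | 12
2 | Lens | 10 | 12
2 | NULL | 10 | 1
2 | NULL | 10 | 12
2 | NULL | 10 | 12

(2, Lens, 10, 1); (2, Lens, 10, 12); (2, Lens, 10, 12); (2, NULL, 10, 1); (2, NULL, 10, 12); (2, NULL, 10, 12)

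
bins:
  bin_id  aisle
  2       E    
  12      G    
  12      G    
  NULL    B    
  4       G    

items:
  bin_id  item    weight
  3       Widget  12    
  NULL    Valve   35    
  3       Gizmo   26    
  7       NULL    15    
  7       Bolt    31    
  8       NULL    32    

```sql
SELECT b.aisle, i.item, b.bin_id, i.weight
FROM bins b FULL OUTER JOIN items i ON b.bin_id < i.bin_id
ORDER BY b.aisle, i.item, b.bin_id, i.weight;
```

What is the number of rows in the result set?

12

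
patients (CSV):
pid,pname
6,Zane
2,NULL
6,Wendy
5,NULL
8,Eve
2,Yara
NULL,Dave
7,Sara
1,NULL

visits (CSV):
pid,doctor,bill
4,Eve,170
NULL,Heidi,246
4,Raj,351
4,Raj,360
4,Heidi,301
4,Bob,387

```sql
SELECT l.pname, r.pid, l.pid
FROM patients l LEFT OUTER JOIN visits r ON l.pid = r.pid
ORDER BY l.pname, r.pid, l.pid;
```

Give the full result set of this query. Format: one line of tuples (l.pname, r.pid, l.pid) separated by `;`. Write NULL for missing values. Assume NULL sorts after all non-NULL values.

LEFT JOIN keeps every row from `patients`; unmatched rows get NULL for `visits`'s columns.
Matching on l.pid = r.pid. A NULL in a compared column never satisfies the condition.
- l row (pid=6): no match → kept, r columns NULL.
- l row (pid=2): no match → kept, r columns NULL.
- l row (pid=6): no match → kept, r columns NULL.
- l row (pid=5): no match → kept, r columns NULL.
- l row (pid=8): no match → kept, r columns NULL.
- l row (pid=2): no match → kept, r columns NULL.
- l row (pid=NULL): no match → kept, r columns NULL.
- l row (pid=7): no match → kept, r columns NULL.
- l row (pid=1): no match → kept, r columns NULL.
After projecting and ordering:
l.pname | r.pid | l.pid
Dave | NULL | NULL
Eve | NULL | 8
Sara | NULL | 7
Wendy | NULL | 6
Yara | NULL | 2
Zane | NULL | 6
NULL | NULL | 1
NULL | NULL | 2
NULL | NULL | 5

(Dave, NULL, NULL); (Eve, NULL, 8); (Sara, NULL, 7); (Wendy, NULL, 6); (Yara, NULL, 2); (Zane, NULL, 6); (NULL, NULL, 1); (NULL, NULL, 2); (NULL, NULL, 5)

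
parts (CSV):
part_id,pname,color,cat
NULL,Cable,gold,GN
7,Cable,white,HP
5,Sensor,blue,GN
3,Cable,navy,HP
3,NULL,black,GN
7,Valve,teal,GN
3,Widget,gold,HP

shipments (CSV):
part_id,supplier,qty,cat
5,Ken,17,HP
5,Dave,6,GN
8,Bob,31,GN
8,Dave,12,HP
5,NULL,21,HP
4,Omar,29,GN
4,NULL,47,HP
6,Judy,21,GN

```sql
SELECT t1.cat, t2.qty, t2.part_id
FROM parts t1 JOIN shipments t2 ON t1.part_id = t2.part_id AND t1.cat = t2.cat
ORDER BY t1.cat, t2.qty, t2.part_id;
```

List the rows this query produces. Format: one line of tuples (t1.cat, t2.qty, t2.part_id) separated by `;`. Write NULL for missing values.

(GN, 6, 5)

INNER JOIN keeps only pairs where the ON condition holds.
Matching on t1.part_id = t2.part_id AND t1.cat = t2.cat. A NULL in a compared column never satisfies the condition.
- t1 row (part_id=NULL, cat=GN): no match → dropped.
- t1 row (part_id=7, cat=HP): no match → dropped.
- t1 row (part_id=5, cat=GN): matches 1 t2 row(s) → 1 output row(s).
- t1 row (part_id=3, cat=HP): no match → dropped.
- t1 row (part_id=3, cat=GN): no match → dropped.
- t1 row (part_id=7, cat=GN): no match → dropped.
- t1 row (part_id=3, cat=HP): no match → dropped.
After projecting and ordering:
t1.cat | t2.qty | t2.part_id
GN | 6 | 5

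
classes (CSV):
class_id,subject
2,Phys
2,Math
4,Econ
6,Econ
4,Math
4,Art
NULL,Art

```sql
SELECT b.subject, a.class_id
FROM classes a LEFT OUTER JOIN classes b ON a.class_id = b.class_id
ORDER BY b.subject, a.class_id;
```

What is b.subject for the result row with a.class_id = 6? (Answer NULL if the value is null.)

LEFT JOIN keeps every row from `classes a`; unmatched rows get NULL for `classes b`'s columns.
Matching on a.class_id = b.class_id. A NULL in a compared column never satisfies the condition.
- a row (class_id=2): matches 2 b row(s) → 2 output row(s).
- a row (class_id=2): matches 2 b row(s) → 2 output row(s).
- a row (class_id=4): matches 3 b row(s) → 3 output row(s).
- a row (class_id=6): matches 1 b row(s) → 1 output row(s).
- a row (class_id=4): matches 3 b row(s) → 3 output row(s).
- a row (class_id=4): matches 3 b row(s) → 3 output row(s).
- a row (class_id=NULL): no match → kept, b columns NULL.

Econ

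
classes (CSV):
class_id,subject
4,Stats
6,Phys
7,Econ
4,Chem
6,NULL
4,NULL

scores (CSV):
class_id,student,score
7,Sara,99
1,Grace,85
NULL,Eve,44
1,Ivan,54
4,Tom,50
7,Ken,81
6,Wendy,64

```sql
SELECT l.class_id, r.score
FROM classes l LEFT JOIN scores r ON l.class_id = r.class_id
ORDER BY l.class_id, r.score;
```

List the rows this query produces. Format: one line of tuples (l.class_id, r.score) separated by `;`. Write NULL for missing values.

(4, 50); (4, 50); (4, 50); (6, 64); (6, 64); (7, 81); (7, 99)

LEFT JOIN keeps every row from `classes`; unmatched rows get NULL for `scores`'s columns.
Matching on l.class_id = r.class_id. A NULL in a compared column never satisfies the condition.
- class_id=4: 1 matching r row(s), so 1 row(s) emitted.
- class_id=6: 1 matching r row(s), so 1 row(s) emitted.
- class_id=7: 2 matching r row(s), so 2 row(s) emitted.
- class_id=4: 1 matching r row(s), so 1 row(s) emitted.
- class_id=6: 1 matching r row(s), so 1 row(s) emitted.
- class_id=4: 1 matching r row(s), so 1 row(s) emitted.
After projecting and ordering:
l.class_id | r.score
4 | 50
4 | 50
4 | 50
6 | 64
6 | 64
7 | 81
7 | 99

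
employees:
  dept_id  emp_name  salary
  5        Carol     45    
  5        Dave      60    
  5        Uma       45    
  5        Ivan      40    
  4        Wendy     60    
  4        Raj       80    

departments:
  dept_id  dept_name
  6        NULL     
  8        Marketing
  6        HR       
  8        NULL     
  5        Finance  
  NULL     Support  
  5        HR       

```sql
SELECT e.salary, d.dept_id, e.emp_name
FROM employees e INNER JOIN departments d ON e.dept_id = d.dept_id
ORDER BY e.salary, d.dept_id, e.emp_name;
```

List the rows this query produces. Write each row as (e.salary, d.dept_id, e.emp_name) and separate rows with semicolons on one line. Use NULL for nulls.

(40, 5, Ivan); (40, 5, Ivan); (45, 5, Carol); (45, 5, Carol); (45, 5, Uma); (45, 5, Uma); (60, 5, Dave); (60, 5, Dave)

INNER JOIN keeps only pairs where the ON condition holds.
Matching on e.dept_id = d.dept_id. A NULL in a compared column never satisfies the condition.
Matched pairs: 8.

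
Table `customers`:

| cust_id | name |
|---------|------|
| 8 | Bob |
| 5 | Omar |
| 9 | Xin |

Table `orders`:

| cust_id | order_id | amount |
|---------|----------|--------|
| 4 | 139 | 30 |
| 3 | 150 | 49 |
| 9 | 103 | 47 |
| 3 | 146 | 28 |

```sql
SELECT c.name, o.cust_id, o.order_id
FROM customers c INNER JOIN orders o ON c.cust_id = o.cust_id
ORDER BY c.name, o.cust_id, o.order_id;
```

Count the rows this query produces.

INNER JOIN keeps only pairs where the ON condition holds.
Matching on c.cust_id = o.cust_id.
Matched pairs: 1.
Total: 1 rows.

1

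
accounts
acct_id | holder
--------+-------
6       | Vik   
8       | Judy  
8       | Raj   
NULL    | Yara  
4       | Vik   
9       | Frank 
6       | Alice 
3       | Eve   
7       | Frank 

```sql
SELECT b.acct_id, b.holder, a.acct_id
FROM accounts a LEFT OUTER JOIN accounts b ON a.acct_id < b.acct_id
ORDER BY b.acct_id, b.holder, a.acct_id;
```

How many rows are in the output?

28

LEFT JOIN keeps every row from `accounts a`; unmatched rows get NULL for `accounts b`'s columns.
Matching on a.acct_id < b.acct_id. A NULL in a compared column never satisfies the condition.
- a[0] acct_id=6 → 4 match(es) in b → 4 row(s).
- a[1] acct_id=8 → 1 match(es) in b → 1 row(s).
- a[2] acct_id=8 → 1 match(es) in b → 1 row(s).
- a[3] acct_id=NULL → no match; kept with NULLs on the b side.
- a[4] acct_id=4 → 6 match(es) in b → 6 row(s).
- a[5] acct_id=9 → no match; kept with NULLs on the b side.
- a[6] acct_id=6 → 4 match(es) in b → 4 row(s).
- a[7] acct_id=3 → 7 match(es) in b → 7 row(s).
- a[8] acct_id=7 → 3 match(es) in b → 3 row(s).
Total: 26 matched + 2 padded = 28 rows.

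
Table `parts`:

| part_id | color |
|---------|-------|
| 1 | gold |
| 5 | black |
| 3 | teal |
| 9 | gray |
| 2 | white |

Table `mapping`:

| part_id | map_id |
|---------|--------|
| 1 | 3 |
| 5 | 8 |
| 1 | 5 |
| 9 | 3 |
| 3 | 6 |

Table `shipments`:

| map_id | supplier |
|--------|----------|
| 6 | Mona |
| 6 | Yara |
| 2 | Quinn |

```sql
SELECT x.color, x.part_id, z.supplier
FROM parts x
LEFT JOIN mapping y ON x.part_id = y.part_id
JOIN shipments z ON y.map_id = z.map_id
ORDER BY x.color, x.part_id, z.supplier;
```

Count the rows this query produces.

Step 1 — x LEFT JOIN y on part_id → 6 row(s).
Then INNER JOIN `shipments z` on map_id: keep only rows whose y.map_id appears in z.
Result: 2 row(s).

2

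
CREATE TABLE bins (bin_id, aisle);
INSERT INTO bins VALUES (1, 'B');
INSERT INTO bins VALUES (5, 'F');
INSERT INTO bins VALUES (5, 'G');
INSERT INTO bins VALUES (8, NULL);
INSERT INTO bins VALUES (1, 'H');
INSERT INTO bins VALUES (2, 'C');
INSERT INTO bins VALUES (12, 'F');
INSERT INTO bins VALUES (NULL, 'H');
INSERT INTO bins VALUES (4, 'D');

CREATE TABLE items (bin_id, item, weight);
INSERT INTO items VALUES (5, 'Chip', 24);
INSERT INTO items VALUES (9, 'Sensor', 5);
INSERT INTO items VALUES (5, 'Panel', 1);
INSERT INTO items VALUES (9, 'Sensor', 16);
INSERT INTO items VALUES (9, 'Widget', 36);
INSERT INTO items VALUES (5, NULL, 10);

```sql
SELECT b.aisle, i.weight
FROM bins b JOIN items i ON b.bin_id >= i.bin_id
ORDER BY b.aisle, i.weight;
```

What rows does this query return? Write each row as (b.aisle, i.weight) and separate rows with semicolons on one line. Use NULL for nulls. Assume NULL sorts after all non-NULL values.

(F, 1); (F, 1); (F, 5); (F, 10); (F, 10); (F, 16); (F, 24); (F, 24); (F, 36); (G, 1); (G, 10); (G, 24); (NULL, 1); (NULL, 10); (NULL, 24)

INNER JOIN keeps only pairs where the ON condition holds.
Matching on b.bin_id >= i.bin_id. A NULL in a compared column never satisfies the condition.
- b row (bin_id=1): no match → dropped.
- b row (bin_id=5): matches 3 i row(s) → 3 output row(s).
- b row (bin_id=5): matches 3 i row(s) → 3 output row(s).
- b row (bin_id=8): matches 3 i row(s) → 3 output row(s).
- b row (bin_id=1): no match → dropped.
- b row (bin_id=2): no match → dropped.
- b row (bin_id=12): matches 6 i row(s) → 6 output row(s).
- b row (bin_id=NULL): no match → dropped.
- b row (bin_id=4): no match → dropped.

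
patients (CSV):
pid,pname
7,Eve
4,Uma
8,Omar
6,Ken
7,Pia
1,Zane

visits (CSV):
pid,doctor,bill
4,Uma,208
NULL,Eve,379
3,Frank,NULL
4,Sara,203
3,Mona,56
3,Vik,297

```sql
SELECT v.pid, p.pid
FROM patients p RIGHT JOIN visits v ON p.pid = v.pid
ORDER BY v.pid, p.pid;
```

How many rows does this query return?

6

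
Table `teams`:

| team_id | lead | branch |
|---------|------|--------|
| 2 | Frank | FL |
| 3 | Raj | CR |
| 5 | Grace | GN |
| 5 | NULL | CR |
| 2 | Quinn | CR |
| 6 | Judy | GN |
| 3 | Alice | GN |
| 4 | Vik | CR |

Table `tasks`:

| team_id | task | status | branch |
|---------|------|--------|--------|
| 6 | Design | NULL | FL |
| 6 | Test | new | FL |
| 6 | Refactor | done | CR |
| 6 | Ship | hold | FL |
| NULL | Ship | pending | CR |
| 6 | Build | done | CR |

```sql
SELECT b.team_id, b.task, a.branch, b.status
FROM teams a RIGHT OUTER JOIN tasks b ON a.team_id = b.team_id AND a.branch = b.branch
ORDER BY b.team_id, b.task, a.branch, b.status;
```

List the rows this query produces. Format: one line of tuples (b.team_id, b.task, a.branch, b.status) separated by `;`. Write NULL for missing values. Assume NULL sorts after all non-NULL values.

(6, Build, NULL, done); (6, Design, NULL, NULL); (6, Refactor, NULL, done); (6, Ship, NULL, hold); (6, Test, NULL, new); (NULL, Ship, NULL, pending)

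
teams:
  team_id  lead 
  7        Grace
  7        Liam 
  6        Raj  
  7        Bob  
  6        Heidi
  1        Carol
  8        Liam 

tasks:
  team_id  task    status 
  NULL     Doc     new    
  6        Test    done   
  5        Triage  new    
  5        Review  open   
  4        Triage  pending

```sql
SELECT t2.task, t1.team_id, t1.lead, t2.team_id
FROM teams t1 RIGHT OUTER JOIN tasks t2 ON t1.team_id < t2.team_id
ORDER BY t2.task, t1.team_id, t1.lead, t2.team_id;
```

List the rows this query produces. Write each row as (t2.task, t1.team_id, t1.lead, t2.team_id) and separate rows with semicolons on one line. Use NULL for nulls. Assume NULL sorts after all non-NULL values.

(Doc, NULL, NULL, NULL); (Review, 1, Carol, 5); (Test, 1, Carol, 6); (Triage, 1, Carol, 4); (Triage, 1, Carol, 5)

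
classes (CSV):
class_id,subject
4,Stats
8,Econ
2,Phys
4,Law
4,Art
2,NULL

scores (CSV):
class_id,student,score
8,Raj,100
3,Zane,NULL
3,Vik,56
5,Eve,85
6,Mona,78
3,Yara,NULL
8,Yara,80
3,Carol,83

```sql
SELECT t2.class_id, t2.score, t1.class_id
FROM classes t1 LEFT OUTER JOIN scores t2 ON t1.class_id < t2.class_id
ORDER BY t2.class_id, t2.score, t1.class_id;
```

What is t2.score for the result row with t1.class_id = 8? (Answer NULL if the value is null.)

LEFT JOIN keeps every row from `classes`; unmatched rows get NULL for `scores`'s columns.
Matching on t1.class_id < t2.class_id.
Matched pairs: 28; unmatched t1 rows kept: 1.

NULL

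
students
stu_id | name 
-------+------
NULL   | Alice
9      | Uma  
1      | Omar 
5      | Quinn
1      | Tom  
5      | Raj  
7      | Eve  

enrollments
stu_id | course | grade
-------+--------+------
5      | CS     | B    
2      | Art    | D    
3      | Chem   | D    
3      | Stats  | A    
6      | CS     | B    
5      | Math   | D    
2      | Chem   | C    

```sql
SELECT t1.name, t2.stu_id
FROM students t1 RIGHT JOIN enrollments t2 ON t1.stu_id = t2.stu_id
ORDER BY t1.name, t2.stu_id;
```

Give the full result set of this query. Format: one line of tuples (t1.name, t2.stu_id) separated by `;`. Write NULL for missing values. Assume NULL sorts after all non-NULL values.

(Quinn, 5); (Quinn, 5); (Raj, 5); (Raj, 5); (NULL, 2); (NULL, 2); (NULL, 3); (NULL, 3); (NULL, 6)

RIGHT JOIN keeps every row from `enrollments`; unmatched rows get NULL for `students`'s columns.
Matching on t1.stu_id = t2.stu_id. A NULL in a compared column never satisfies the condition.
Matched pairs: 4; unmatched t2 rows kept: 5.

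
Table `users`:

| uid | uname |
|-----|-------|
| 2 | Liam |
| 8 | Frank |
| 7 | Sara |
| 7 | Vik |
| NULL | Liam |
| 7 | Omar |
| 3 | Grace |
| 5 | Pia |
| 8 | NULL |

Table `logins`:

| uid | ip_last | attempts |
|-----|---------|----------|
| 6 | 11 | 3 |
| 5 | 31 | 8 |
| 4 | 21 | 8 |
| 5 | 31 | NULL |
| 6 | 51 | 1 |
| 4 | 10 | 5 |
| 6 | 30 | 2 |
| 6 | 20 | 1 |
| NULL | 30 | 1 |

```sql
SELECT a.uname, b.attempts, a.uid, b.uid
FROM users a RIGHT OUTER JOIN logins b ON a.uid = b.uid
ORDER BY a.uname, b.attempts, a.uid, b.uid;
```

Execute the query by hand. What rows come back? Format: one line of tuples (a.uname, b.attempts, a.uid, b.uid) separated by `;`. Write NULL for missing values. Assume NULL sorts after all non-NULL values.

RIGHT JOIN keeps every row from `logins`; unmatched rows get NULL for `users`'s columns.
Matching on a.uid = b.uid. A NULL in a compared column never satisfies the condition.
- a[0] uid=2 → no match.
- a[1] uid=8 → no match.
- a[2] uid=7 → no match.
- a[3] uid=7 → no match.
- a[4] uid=NULL → no match.
- a[5] uid=7 → no match.
- a[6] uid=3 → no match.
- a[7] uid=5 → 2 match(es) in b → 2 row(s).
- a[8] uid=8 → no match.
- 7 row(s) from b found no a partner → padded with NULL.
After projecting and ordering:
a.uname | b.attempts | a.uid | b.uid
Pia | 8 | 5 | 5
Pia | NULL | 5 | 5
NULL | 1 | NULL | 6
NULL | 1 | NULL | 6
NULL | 1 | NULL | NULL
NULL | 2 | NULL | 6
NULL | 3 | NULL | 6
NULL | 5 | NULL | 4
NULL | 8 | NULL | 4

(Pia, 8, 5, 5); (Pia, NULL, 5, 5); (NULL, 1, NULL, 6); (NULL, 1, NULL, 6); (NULL, 1, NULL, NULL); (NULL, 2, NULL, 6); (NULL, 3, NULL, 6); (NULL, 5, NULL, 4); (NULL, 8, NULL, 4)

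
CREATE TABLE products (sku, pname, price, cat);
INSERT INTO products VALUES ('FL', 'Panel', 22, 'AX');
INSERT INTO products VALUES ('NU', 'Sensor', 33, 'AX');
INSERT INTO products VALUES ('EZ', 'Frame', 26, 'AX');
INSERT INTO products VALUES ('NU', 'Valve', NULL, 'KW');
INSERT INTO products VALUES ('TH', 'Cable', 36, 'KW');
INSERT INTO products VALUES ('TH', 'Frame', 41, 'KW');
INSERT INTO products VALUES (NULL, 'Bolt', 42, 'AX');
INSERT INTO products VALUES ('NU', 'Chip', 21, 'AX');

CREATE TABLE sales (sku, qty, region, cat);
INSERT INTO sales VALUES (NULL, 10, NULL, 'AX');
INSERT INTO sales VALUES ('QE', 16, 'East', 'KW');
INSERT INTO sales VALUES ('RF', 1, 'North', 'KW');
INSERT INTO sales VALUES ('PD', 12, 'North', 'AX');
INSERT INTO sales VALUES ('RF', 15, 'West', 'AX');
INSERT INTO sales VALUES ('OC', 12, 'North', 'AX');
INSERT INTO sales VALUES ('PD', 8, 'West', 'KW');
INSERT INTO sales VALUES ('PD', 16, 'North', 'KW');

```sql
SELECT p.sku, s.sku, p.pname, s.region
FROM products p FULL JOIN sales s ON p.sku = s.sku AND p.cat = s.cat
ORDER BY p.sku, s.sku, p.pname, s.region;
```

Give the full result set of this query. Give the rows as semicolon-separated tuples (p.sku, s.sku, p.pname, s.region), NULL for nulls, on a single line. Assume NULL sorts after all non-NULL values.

(EZ, NULL, Frame, NULL); (FL, NULL, Panel, NULL); (NU, NULL, Chip, NULL); (NU, NULL, Sensor, NULL); (NU, NULL, Valve, NULL); (TH, NULL, Cable, NULL); (TH, NULL, Frame, NULL); (NULL, OC, NULL, North); (NULL, PD, NULL, North); (NULL, PD, NULL, North); (NULL, PD, NULL, West); (NULL, QE, NULL, East); (NULL, RF, NULL, North); (NULL, RF, NULL, West); (NULL, NULL, Bolt, NULL); (NULL, NULL, NULL, NULL)

FULL OUTER JOIN keeps every row from both sides; unmatched rows get NULL for the other side's columns.
Matching on p.sku = s.sku AND p.cat = s.cat. A NULL in a compared column never satisfies the condition.
Matched pairs: 0; unmatched p rows kept: 8; unmatched s rows kept: 8.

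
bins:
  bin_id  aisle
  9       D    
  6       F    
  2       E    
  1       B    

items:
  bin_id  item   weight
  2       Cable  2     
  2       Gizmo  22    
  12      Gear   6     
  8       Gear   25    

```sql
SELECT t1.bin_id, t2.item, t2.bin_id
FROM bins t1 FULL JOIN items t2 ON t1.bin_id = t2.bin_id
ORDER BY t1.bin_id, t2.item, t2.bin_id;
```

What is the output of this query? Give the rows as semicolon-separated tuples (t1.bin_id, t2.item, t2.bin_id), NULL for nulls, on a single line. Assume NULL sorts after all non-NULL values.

(1, NULL, NULL); (2, Cable, 2); (2, Gizmo, 2); (6, NULL, NULL); (9, NULL, NULL); (NULL, Gear, 8); (NULL, Gear, 12)

FULL OUTER JOIN keeps every row from both sides; unmatched rows get NULL for the other side's columns.
Matching on t1.bin_id = t2.bin_id.
Matched pairs: 2; unmatched t1 rows kept: 3; unmatched t2 rows kept: 2.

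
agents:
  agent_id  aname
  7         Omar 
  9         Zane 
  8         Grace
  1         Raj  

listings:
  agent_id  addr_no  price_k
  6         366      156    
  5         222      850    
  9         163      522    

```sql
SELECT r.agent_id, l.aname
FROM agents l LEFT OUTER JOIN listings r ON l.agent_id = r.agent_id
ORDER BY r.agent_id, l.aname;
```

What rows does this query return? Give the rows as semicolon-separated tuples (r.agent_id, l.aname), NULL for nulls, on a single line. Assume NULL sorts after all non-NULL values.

(9, Zane); (NULL, Grace); (NULL, Omar); (NULL, Raj)

LEFT JOIN keeps every row from `agents`; unmatched rows get NULL for `listings`'s columns.
Matching on l.agent_id = r.agent_id.
- l[0] agent_id=7 → no match; kept with NULLs on the r side.
- l[1] agent_id=9 → 1 match(es) in r → 1 row(s).
- l[2] agent_id=8 → no match; kept with NULLs on the r side.
- l[3] agent_id=1 → no match; kept with NULLs on the r side.
After projecting and ordering:
r.agent_id | l.aname
9 | Zane
NULL | Grace
NULL | Omar
NULL | Raj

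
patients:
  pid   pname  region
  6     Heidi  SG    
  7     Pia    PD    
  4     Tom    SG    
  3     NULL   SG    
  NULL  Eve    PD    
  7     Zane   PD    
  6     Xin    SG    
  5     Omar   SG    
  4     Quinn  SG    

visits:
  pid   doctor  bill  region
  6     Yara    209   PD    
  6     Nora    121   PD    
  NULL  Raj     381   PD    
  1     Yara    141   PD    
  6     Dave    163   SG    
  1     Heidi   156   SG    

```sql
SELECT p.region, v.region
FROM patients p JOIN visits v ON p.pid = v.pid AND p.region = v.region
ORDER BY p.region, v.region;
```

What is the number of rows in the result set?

2

INNER JOIN keeps only pairs where the ON condition holds.
Matching on p.pid = v.pid AND p.region = v.region. A NULL in a compared column never satisfies the condition.
- p[0] pid=6, region=SG → 1 match(es) in v → 1 row(s).
- p[1] pid=7, region=PD → no match; dropped.
- p[2] pid=4, region=SG → no match; dropped.
- p[3] pid=3, region=SG → no match; dropped.
- p[4] pid=NULL, region=PD → no match; dropped.
- p[5] pid=7, region=PD → no match; dropped.
- p[6] pid=6, region=SG → 1 match(es) in v → 1 row(s).
- p[7] pid=5, region=SG → no match; dropped.
- p[8] pid=4, region=SG → no match; dropped.
Total: 2 rows.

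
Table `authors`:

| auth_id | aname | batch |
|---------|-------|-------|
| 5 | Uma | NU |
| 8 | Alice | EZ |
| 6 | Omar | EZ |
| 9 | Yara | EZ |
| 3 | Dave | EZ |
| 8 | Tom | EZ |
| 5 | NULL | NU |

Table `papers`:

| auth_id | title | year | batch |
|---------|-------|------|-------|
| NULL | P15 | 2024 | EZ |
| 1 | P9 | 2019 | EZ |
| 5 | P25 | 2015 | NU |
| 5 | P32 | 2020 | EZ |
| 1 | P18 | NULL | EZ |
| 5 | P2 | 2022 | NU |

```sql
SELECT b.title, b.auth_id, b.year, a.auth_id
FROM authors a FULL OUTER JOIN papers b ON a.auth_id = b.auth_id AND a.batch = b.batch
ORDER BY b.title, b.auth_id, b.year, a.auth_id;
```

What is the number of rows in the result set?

13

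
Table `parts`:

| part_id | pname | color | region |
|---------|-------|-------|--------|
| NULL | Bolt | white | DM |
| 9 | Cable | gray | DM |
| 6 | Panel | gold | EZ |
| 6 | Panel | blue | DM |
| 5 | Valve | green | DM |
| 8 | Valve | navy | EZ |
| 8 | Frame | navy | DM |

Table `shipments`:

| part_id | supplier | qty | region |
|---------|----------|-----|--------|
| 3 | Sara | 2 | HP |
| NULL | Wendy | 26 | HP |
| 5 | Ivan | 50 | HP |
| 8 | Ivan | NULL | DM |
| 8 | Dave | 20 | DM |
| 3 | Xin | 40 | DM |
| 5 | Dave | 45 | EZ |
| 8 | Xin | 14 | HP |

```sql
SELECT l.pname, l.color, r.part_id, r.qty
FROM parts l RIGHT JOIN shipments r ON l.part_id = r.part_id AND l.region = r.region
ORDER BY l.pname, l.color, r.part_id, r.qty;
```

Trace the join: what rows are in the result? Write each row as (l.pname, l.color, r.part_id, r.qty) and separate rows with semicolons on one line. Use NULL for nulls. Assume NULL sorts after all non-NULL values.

RIGHT JOIN keeps every row from `shipments`; unmatched rows get NULL for `parts`'s columns.
Matching on l.part_id = r.part_id AND l.region = r.region. A NULL in a compared column never satisfies the condition.
- l (part_id=NULL, region=DM) has no partner in r.
- l (part_id=9, region=DM) has no partner in r.
- l (part_id=6, region=EZ) has no partner in r.
- l (part_id=6, region=DM) has no partner in r.
- l (part_id=5, region=DM) has no partner in r.
- l (part_id=8, region=EZ) has no partner in r.
- l (part_id=8, region=DM) pairs with 2 row(s) of r.
- 6 row(s) from r found no l partner → padded with NULL.
After projecting and ordering:
l.pname | l.color | r.part_id | r.qty
Frame | navy | 8 | 20
Frame | navy | 8 | NULL
NULL | NULL | 3 | 2
NULL | NULL | 3 | 40
NULL | NULL | 5 | 45
NULL | NULL | 5 | 50
NULL | NULL | 8 | 14
NULL | NULL | NULL | 26

(Frame, navy, 8, 20); (Frame, navy, 8, NULL); (NULL, NULL, 3, 2); (NULL, NULL, 3, 40); (NULL, NULL, 5, 45); (NULL, NULL, 5, 50); (NULL, NULL, 8, 14); (NULL, NULL, NULL, 26)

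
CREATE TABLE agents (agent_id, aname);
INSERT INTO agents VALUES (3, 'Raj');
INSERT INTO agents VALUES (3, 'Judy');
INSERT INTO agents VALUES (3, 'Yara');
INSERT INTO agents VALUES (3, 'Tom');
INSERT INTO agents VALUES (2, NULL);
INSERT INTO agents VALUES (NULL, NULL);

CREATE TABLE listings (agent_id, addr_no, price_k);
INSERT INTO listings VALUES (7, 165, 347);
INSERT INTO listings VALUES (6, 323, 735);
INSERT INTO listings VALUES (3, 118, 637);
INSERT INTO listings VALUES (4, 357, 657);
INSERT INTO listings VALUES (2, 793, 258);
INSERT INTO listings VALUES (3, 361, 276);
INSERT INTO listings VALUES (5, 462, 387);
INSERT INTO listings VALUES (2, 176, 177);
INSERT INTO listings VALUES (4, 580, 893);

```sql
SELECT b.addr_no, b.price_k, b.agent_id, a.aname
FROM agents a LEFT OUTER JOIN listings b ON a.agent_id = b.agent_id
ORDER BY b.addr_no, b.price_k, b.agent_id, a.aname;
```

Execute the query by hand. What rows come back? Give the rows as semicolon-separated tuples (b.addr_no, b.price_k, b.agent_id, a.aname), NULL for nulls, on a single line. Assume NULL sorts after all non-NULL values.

LEFT JOIN keeps every row from `agents`; unmatched rows get NULL for `listings`'s columns.
Matching on a.agent_id = b.agent_id. A NULL in a compared column never satisfies the condition.
- a (agent_id=3) pairs with 2 row(s) of b.
- a (agent_id=3) pairs with 2 row(s) of b.
- a (agent_id=3) pairs with 2 row(s) of b.
- a (agent_id=3) pairs with 2 row(s) of b.
- a (agent_id=2) pairs with 2 row(s) of b.
- a (agent_id=NULL) has no partner → padded with NULL.

(118, 637, 3, Judy); (118, 637, 3, Raj); (118, 637, 3, Tom); (118, 637, 3, Yara); (176, 177, 2, NULL); (361, 276, 3, Judy); (361, 276, 3, Raj); (361, 276, 3, Tom); (361, 276, 3, Yara); (793, 258, 2, NULL); (NULL, NULL, NULL, NULL)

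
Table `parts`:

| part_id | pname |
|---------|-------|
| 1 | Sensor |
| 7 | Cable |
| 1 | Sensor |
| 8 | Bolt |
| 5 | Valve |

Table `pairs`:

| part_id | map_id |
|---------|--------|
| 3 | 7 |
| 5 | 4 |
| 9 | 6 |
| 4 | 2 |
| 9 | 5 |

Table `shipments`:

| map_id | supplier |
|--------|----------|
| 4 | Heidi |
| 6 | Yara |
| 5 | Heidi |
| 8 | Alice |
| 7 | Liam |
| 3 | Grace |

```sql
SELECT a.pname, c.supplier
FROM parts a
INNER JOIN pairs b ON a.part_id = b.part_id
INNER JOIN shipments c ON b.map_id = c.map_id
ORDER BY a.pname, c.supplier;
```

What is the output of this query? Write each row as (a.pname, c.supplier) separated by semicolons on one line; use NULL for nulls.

(Valve, Heidi)

Evaluate left to right. First `parts a INNER JOIN pairs b` on part_id: 1 row(s).
Then INNER JOIN `shipments c` on map_id: keep only rows whose b.map_id appears in c.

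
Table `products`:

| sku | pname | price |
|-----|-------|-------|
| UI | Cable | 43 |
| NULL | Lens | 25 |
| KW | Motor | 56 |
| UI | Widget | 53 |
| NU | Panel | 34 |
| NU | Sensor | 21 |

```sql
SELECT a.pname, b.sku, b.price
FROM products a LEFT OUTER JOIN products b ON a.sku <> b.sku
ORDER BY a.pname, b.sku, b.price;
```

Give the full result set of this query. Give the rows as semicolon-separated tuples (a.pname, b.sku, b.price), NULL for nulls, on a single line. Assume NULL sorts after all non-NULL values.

LEFT JOIN keeps every row from `products a`; unmatched rows get NULL for `products b`'s columns.
Matching on a.sku <> b.sku. A NULL in a compared column never satisfies the condition.
- a row (sku=UI): matches 3 b row(s) → 3 output row(s).
- a row (sku=NULL): no match → kept, b columns NULL.
- a row (sku=KW): matches 4 b row(s) → 4 output row(s).
- a row (sku=UI): matches 3 b row(s) → 3 output row(s).
- a row (sku=NU): matches 3 b row(s) → 3 output row(s).
- a row (sku=NU): matches 3 b row(s) → 3 output row(s).

(Cable, KW, 56); (Cable, NU, 21); (Cable, NU, 34); (Lens, NULL, NULL); (Motor, NU, 21); (Motor, NU, 34); (Motor, UI, 43); (Motor, UI, 53); (Panel, KW, 56); (Panel, UI, 43); (Panel, UI, 53); (Sensor, KW, 56); (Sensor, UI, 43); (Sensor, UI, 53); (Widget, KW, 56); (Widget, NU, 21); (Widget, NU, 34)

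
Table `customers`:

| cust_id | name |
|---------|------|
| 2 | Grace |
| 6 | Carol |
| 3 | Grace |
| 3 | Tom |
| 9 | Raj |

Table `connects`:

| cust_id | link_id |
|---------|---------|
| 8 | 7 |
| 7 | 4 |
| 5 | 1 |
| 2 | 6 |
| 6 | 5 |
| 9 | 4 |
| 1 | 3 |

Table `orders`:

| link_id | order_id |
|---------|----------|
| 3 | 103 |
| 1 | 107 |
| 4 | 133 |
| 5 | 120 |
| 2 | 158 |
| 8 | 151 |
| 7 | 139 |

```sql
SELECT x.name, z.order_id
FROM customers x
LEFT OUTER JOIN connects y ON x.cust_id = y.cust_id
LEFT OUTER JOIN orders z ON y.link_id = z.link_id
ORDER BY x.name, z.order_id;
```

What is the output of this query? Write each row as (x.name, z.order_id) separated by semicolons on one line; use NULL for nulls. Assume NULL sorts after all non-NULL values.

Evaluate left to right. First `customers x LEFT JOIN connects y` on cust_id: 5 row(s).
Then LEFT JOIN `orders z` on link_id: each of those 5 rows is kept; rows whose y.link_id has no match in z get NULL for z's columns.

(Carol, 120); (Grace, NULL); (Grace, NULL); (Raj, 133); (Tom, NULL)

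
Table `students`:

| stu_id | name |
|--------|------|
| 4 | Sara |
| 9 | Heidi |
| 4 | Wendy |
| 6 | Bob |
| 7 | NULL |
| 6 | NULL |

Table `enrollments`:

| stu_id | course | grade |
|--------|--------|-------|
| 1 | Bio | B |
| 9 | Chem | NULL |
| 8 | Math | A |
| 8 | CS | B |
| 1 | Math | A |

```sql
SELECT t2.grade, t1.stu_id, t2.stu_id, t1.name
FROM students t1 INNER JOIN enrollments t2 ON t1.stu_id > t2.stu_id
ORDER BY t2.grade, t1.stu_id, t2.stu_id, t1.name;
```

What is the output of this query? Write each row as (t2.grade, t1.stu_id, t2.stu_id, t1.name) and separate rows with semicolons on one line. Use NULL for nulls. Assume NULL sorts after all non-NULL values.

INNER JOIN keeps only pairs where the ON condition holds.
Matching on t1.stu_id > t2.stu_id.
Matched pairs: 14.

(A, 4, 1, Sara); (A, 4, 1, Wendy); (A, 6, 1, Bob); (A, 6, 1, NULL); (A, 7, 1, NULL); (A, 9, 1, Heidi); (A, 9, 8, Heidi); (B, 4, 1, Sara); (B, 4, 1, Wendy); (B, 6, 1, Bob); (B, 6, 1, NULL); (B, 7, 1, NULL); (B, 9, 1, Heidi); (B, 9, 8, Heidi)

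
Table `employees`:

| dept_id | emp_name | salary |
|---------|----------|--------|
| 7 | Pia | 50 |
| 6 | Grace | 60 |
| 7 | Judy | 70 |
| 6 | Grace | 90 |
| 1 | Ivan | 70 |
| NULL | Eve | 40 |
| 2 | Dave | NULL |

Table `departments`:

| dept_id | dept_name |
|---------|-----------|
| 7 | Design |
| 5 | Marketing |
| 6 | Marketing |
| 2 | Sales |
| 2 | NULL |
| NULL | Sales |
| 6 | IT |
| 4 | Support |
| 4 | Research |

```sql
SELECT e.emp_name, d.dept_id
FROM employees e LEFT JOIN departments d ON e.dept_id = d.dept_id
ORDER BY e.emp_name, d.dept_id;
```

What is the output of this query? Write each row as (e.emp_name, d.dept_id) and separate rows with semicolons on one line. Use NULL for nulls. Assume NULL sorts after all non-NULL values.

(Dave, 2); (Dave, 2); (Eve, NULL); (Grace, 6); (Grace, 6); (Grace, 6); (Grace, 6); (Ivan, NULL); (Judy, 7); (Pia, 7)

LEFT JOIN keeps every row from `employees`; unmatched rows get NULL for `departments`'s columns.
Matching on e.dept_id = d.dept_id. A NULL in a compared column never satisfies the condition.
- e row (dept_id=7): matches 1 d row(s) → 1 output row(s).
- e row (dept_id=6): matches 2 d row(s) → 2 output row(s).
- e row (dept_id=7): matches 1 d row(s) → 1 output row(s).
- e row (dept_id=6): matches 2 d row(s) → 2 output row(s).
- e row (dept_id=1): no match → kept, d columns NULL.
- e row (dept_id=NULL): no match → kept, d columns NULL.
- e row (dept_id=2): matches 2 d row(s) → 2 output row(s).
After projecting and ordering:
e.emp_name | d.dept_id
Dave | 2
Dave | 2
Eve | NULL
Grace | 6
Grace | 6
Grace | 6
Grace | 6
Ivan | NULL
Judy | 7
Pia | 7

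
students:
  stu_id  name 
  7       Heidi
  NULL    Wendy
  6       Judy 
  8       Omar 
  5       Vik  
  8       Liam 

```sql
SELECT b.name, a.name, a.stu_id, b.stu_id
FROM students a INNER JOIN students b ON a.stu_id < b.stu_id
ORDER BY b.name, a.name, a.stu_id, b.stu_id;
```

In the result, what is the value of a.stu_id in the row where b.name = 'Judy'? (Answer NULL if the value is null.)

5

INNER JOIN keeps only pairs where the ON condition holds.
Matching on a.stu_id < b.stu_id. A NULL in a compared column never satisfies the condition.
Matched pairs: 9.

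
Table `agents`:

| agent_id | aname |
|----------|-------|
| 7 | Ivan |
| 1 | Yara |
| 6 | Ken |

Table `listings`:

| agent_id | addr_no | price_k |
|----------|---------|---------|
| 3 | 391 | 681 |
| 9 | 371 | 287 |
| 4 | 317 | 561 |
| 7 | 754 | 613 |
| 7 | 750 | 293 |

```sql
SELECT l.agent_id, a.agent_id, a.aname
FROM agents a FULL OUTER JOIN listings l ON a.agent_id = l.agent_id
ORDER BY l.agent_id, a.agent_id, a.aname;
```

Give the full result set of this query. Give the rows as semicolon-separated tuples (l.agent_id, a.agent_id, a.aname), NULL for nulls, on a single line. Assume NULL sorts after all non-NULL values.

(3, NULL, NULL); (4, NULL, NULL); (7, 7, Ivan); (7, 7, Ivan); (9, NULL, NULL); (NULL, 1, Yara); (NULL, 6, Ken)

FULL OUTER JOIN keeps every row from both sides; unmatched rows get NULL for the other side's columns.
Matching on a.agent_id = l.agent_id.
Matched pairs: 2; unmatched a rows kept: 2; unmatched l rows kept: 3.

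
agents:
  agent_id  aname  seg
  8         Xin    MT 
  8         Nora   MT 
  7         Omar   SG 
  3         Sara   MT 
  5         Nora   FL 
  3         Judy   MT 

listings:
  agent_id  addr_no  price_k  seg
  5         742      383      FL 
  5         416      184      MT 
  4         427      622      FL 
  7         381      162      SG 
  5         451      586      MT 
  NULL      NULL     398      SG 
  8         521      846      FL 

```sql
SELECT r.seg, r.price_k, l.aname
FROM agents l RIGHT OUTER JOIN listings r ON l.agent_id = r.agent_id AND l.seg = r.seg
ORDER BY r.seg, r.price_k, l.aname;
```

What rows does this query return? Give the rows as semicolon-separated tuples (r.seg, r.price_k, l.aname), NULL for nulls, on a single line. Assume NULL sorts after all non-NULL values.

(FL, 383, Nora); (FL, 622, NULL); (FL, 846, NULL); (MT, 184, NULL); (MT, 586, NULL); (SG, 162, Omar); (SG, 398, NULL)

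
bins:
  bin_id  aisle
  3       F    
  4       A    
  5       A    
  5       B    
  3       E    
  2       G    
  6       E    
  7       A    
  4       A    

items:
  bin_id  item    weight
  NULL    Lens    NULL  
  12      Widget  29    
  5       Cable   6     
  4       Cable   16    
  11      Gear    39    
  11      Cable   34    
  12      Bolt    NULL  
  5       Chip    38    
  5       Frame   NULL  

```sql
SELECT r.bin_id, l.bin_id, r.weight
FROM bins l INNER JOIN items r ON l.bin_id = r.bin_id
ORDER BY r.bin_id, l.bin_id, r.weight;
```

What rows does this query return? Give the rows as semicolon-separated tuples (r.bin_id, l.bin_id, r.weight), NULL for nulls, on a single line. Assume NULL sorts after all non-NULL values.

(4, 4, 16); (4, 4, 16); (5, 5, 6); (5, 5, 6); (5, 5, 38); (5, 5, 38); (5, 5, NULL); (5, 5, NULL)

INNER JOIN keeps only pairs where the ON condition holds.
Matching on l.bin_id = r.bin_id. A NULL in a compared column never satisfies the condition.
- bin_id=3: no matching r row, dropped.
- bin_id=4: 1 matching r row(s), so 1 row(s) emitted.
- bin_id=5: 3 matching r row(s), so 3 row(s) emitted.
- bin_id=5: 3 matching r row(s), so 3 row(s) emitted.
- bin_id=3: no matching r row, dropped.
- bin_id=2: no matching r row, dropped.
- bin_id=6: no matching r row, dropped.
- bin_id=7: no matching r row, dropped.
- bin_id=4: 1 matching r row(s), so 1 row(s) emitted.
After projecting and ordering:
r.bin_id | l.bin_id | r.weight
4 | 4 | 16
4 | 4 | 16
5 | 5 | 6
5 | 5 | 6
5 | 5 | 38
5 | 5 | 38
5 | 5 | NULL
5 | 5 | NULL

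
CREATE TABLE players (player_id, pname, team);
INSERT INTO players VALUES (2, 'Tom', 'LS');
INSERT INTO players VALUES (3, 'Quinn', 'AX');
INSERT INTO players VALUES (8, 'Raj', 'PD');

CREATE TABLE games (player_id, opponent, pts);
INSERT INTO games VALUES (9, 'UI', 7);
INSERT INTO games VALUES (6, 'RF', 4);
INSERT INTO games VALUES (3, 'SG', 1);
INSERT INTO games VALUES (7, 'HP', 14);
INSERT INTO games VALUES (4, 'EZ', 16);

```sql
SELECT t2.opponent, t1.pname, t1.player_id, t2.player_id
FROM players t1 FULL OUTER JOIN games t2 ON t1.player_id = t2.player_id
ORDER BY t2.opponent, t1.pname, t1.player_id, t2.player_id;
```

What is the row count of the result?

FULL OUTER JOIN keeps every row from both sides; unmatched rows get NULL for the other side's columns.
Matching on t1.player_id = t2.player_id.
Matched pairs: 1; unmatched t1 rows kept: 2; unmatched t2 rows kept: 4.
Total: 1 matched + 6 padded = 7 rows.

7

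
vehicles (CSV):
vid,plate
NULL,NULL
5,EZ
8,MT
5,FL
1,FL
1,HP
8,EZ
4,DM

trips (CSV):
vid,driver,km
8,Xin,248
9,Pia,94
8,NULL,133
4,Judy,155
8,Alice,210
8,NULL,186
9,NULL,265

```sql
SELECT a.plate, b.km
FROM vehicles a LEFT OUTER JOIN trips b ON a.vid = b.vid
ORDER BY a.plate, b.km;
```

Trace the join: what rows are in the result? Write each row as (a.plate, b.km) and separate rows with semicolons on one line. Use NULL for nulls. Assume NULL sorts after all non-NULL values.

LEFT JOIN keeps every row from `vehicles`; unmatched rows get NULL for `trips`'s columns.
Matching on a.vid = b.vid. A NULL in a compared column never satisfies the condition.
- vid=NULL: no b row matches, row kept with b columns NULL.
- vid=5: no b row matches, row kept with b columns NULL.
- vid=8: 4 matching b row(s), so 4 row(s) emitted.
- vid=5: no b row matches, row kept with b columns NULL.
- vid=1: no b row matches, row kept with b columns NULL.
- vid=1: no b row matches, row kept with b columns NULL.
- vid=8: 4 matching b row(s), so 4 row(s) emitted.
- vid=4: 1 matching b row(s), so 1 row(s) emitted.

(DM, 155); (EZ, 133); (EZ, 186); (EZ, 210); (EZ, 248); (EZ, NULL); (FL, NULL); (FL, NULL); (HP, NULL); (MT, 133); (MT, 186); (MT, 210); (MT, 248); (NULL, NULL)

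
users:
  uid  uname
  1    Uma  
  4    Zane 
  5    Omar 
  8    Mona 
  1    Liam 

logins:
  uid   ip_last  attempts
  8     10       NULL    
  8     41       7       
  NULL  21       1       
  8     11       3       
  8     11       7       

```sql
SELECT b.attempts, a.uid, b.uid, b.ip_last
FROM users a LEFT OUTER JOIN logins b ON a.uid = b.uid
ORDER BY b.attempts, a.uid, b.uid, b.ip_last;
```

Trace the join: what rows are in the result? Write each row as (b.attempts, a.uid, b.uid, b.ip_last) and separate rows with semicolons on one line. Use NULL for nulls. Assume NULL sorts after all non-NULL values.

(3, 8, 8, 11); (7, 8, 8, 11); (7, 8, 8, 41); (NULL, 1, NULL, NULL); (NULL, 1, NULL, NULL); (NULL, 4, NULL, NULL); (NULL, 5, NULL, NULL); (NULL, 8, 8, 10)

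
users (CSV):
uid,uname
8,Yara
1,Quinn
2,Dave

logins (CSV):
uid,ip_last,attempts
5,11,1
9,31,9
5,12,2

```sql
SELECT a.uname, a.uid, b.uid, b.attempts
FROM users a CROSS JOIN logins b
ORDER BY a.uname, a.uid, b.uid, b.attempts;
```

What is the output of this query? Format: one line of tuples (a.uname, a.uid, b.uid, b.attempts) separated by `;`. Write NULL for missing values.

(Dave, 2, 5, 1); (Dave, 2, 5, 2); (Dave, 2, 9, 9); (Quinn, 1, 5, 1); (Quinn, 1, 5, 2); (Quinn, 1, 9, 9); (Yara, 8, 5, 1); (Yara, 8, 5, 2); (Yara, 8, 9, 9)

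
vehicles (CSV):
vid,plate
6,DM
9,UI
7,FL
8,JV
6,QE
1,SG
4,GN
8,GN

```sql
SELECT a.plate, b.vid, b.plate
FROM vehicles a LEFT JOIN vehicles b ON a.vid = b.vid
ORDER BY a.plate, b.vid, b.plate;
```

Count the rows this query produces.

12

LEFT JOIN keeps every row from `vehicles a`; unmatched rows get NULL for `vehicles b`'s columns.
Matching on a.vid = b.vid.
- a row (vid=6): matches 2 b row(s) → 2 output row(s).
- a row (vid=9): matches 1 b row(s) → 1 output row(s).
- a row (vid=7): matches 1 b row(s) → 1 output row(s).
- a row (vid=8): matches 2 b row(s) → 2 output row(s).
- a row (vid=6): matches 2 b row(s) → 2 output row(s).
- a row (vid=1): matches 1 b row(s) → 1 output row(s).
- a row (vid=4): matches 1 b row(s) → 1 output row(s).
- a row (vid=8): matches 2 b row(s) → 2 output row(s).
Total: 12 rows.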